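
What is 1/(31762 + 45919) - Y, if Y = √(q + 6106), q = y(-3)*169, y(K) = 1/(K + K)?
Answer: 1/77681 - √218802/6 ≈ -77.960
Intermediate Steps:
y(K) = 1/(2*K)
q = -169/6 (q = ((½)/(-3))*169 = ((½)*(-⅓))*169 = -⅙*169 = -169/6 ≈ -28.167)
Y = √218802/6 (Y = √(-169/6 + 6106) = √(36467/6) = √218802/6 ≈ 77.960)
1/(31762 + 45919) - Y = 1/(31762 + 45919) - √218802/6 = 1/77681 - √218802/6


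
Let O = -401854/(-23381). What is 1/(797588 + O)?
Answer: 23381/18648806882 ≈ 1.2538e-6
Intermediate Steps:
O = 401854/23381 (O = -401854*(-1/23381) = 401854/23381 ≈ 17.187)
1/(797588 + O) = 1/(797588 + 401854/23381) = 1/(18648806882/23381) = 23381/18648806882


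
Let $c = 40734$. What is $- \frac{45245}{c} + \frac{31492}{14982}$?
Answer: $\frac{100822423}{101712798} \approx 0.99125$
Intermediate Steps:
$- \frac{45245}{c} + \frac{31492}{14982} = - \frac{45245}{40734} + \frac{31492}{14982} = \left(-45245\right) \frac{1}{40734} + 31492 \cdot \frac{1}{14982} = - \frac{45245}{40734} + \frac{15746}{7491} = \frac{100822423}{101712798}$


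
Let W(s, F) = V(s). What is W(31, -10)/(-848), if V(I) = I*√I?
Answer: -31*√31/848 ≈ -0.20354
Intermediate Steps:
V(I) = I^(3/2)
W(s, F) = s^(3/2)
W(31, -10)/(-848) = 31^(3/2)/(-848) = (31*√31)*(-1/848) = -31*√31/848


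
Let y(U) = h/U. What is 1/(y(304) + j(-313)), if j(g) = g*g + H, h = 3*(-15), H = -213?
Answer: 304/29717779 ≈ 1.0230e-5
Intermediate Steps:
h = -45
y(U) = -45/U
j(g) = -213 + g² (j(g) = g*g - 213 = g² - 213 = -213 + g²)
1/(y(304) + j(-313)) = 1/(-45/304 + (-213 + (-313)²)) = 1/(-45*1/304 + (-213 + 97969)) = 1/(-45/304 + 97756) = 1/(29717779/304) = 304/29717779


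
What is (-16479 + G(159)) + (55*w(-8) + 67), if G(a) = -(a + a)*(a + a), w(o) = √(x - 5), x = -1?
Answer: -117536 + 55*I*√6 ≈ -1.1754e+5 + 134.72*I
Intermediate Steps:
w(o) = I*√6 (w(o) = √(-1 - 5) = √(-6) = I*√6)
G(a) = -4*a² (G(a) = -2*a*2*a = -4*a²)
(-16479 + G(159)) + (55*w(-8) + 67) = (-16479 - 4*159²) + (55*(I*√6) + 67) = (-16479 - 4*25281) + (55*I*√6 + 67) = (-16479 - 101124) + (67 + 55*I*√6) = -117603 + (67 + 55*I*√6) = -117536 + 55*I*√6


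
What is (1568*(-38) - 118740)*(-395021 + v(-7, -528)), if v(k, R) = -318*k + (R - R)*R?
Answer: 70044775580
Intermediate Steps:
v(k, R) = -318*k (v(k, R) = -318*k + 0*R = -318*k + 0 = -318*k)
(1568*(-38) - 118740)*(-395021 + v(-7, -528)) = (1568*(-38) - 118740)*(-395021 - 318*(-7)) = (-59584 - 118740)*(-395021 + 2226) = -178324*(-392795) = 70044775580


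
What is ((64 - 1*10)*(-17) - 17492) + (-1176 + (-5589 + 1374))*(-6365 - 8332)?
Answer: 79213117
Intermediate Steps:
((64 - 1*10)*(-17) - 17492) + (-1176 + (-5589 + 1374))*(-6365 - 8332) = ((64 - 10)*(-17) - 17492) + (-1176 - 4215)*(-14697) = (54*(-17) - 17492) - 5391*(-14697) = (-918 - 17492) + 79231527 = -18410 + 79231527 = 79213117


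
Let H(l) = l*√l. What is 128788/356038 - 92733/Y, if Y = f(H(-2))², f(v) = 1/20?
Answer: -6603294306406/178019 ≈ -3.7093e+7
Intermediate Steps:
H(l) = l^(3/2)
f(v) = 1/20
Y = 1/400 (Y = (1/20)² = 1/400 ≈ 0.0025000)
128788/356038 - 92733/Y = 128788/356038 - 92733/1/400 = 128788*(1/356038) - 92733*400 = 64394/178019 - 37093200 = -6603294306406/178019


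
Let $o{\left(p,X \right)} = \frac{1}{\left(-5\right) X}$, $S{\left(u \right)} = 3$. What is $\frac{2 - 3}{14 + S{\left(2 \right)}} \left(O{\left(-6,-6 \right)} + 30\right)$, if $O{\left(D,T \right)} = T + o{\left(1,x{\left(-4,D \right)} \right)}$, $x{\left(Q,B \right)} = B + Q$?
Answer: $- \frac{1201}{850} \approx -1.4129$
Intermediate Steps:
$o{\left(p,X \right)} = - \frac{1}{5 X}$
$O{\left(D,T \right)} = T - \frac{1}{5 \left(-4 + D\right)}$ ($O{\left(D,T \right)} = T - \frac{1}{5 \left(D - 4\right)} = T - \frac{1}{5 \left(-4 + D\right)}$)
$\frac{2 - 3}{14 + S{\left(2 \right)}} \left(O{\left(-6,-6 \right)} + 30\right) = \frac{2 - 3}{14 + 3} \left(\frac{- \frac{1}{5} - 6 \left(-4 - 6\right)}{-4 - 6} + 30\right) = - \frac{1}{17} \left(\frac{- \frac{1}{5} - -60}{-10} + 30\right) = \left(-1\right) \frac{1}{17} \left(- \frac{- \frac{1}{5} + 60}{10} + 30\right) = - \frac{\left(- \frac{1}{10}\right) \frac{299}{5} + 30}{17} = - \frac{- \frac{299}{50} + 30}{17} = \left(- \frac{1}{17}\right) \frac{1201}{50} = - \frac{1201}{850}$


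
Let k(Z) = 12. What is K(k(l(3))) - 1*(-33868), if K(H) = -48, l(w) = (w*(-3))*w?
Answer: 33820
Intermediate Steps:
l(w) = -3*w**2 (l(w) = (-3*w)*w = -3*w**2)
K(k(l(3))) - 1*(-33868) = -48 - 1*(-33868) = -48 + 33868 = 33820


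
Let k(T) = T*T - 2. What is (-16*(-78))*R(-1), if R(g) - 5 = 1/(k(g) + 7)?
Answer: 6448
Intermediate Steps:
k(T) = -2 + T**2 (k(T) = T**2 - 2 = -2 + T**2)
R(g) = 5 + 1/(5 + g**2) (R(g) = 5 + 1/((-2 + g**2) + 7) = 5 + 1/(5 + g**2))
(-16*(-78))*R(-1) = (-16*(-78))*((26 + 5*(-1)**2)/(5 + (-1)**2)) = 1248*((26 + 5*1)/(5 + 1)) = 1248*((26 + 5)/6) = 1248*((1/6)*31) = 1248*(31/6) = 6448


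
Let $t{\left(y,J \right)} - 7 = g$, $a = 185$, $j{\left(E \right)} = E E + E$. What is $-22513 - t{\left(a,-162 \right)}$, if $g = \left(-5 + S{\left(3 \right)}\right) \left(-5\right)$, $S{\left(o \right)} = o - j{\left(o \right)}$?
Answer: $-22590$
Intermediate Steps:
$j{\left(E \right)} = E + E^{2}$ ($j{\left(E \right)} = E^{2} + E = E + E^{2}$)
$S{\left(o \right)} = o - o \left(1 + o\right)$
$g = 70$ ($g = \left(-5 - 3^{2}\right) \left(-5\right) = \left(-5 - 9\right) \left(-5\right) = \left(-14\right) \left(-5\right) = 70$)
$t{\left(y,J \right)} = 77$ ($t{\left(y,J \right)} = 7 + 70 = 77$)
$-22513 - t{\left(a,-162 \right)} = -22513 - 77 = -22590$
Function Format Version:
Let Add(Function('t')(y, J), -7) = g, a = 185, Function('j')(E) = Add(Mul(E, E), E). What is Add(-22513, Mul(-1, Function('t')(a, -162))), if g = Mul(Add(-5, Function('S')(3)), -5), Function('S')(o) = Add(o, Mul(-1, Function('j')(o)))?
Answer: -22590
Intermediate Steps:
Function('j')(E) = Add(E, Pow(E, 2)) (Function('j')(E) = Add(Pow(E, 2), E) = Add(E, Pow(E, 2)))
Function('S')(o) = Add(o, Mul(-1, o, Add(1, o))) (Function('S')(o) = Add(o, Mul(-1, Mul(o, Add(1, o)))) = Add(o, Mul(-1, o, Add(1, o))))
g = 70 (g = Mul(Add(-5, Mul(-1, Pow(3, 2))), -5) = Mul(Add(-5, Mul(-1, 9)), -5) = Mul(Add(-5, -9), -5) = Mul(-14, -5) = 70)
Function('t')(y, J) = 77 (Function('t')(y, J) = Add(7, 70) = 77)
Add(-22513, Mul(-1, Function('t')(a, -162))) = Add(-22513, Mul(-1, 77)) = Add(-22513, -77) = -22590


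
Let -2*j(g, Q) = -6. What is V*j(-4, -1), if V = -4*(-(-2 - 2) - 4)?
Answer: 0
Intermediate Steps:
j(g, Q) = 3 (j(g, Q) = -½*(-6) = 3)
V = 0 (V = -4*(-1*(-4) - 4) = -4*(4 - 4) = -4*0 = 0)
V*j(-4, -1) = 0*3 = 0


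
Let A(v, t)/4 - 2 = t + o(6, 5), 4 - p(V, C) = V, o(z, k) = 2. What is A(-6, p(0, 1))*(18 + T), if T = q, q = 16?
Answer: 1088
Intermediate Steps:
T = 16
p(V, C) = 4 - V
A(v, t) = 16 + 4*t (A(v, t) = 8 + 4*(t + 2) = 8 + 4*(2 + t) = 8 + (8 + 4*t) = 16 + 4*t)
A(-6, p(0, 1))*(18 + T) = (16 + 4*(4 - 1*0))*(18 + 16) = (16 + 4*(4 + 0))*34 = (16 + 4*4)*34 = (16 + 16)*34 = 32*34 = 1088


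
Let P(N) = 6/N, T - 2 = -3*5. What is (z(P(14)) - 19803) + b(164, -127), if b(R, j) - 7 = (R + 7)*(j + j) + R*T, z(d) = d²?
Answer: -3202729/49 ≈ -65362.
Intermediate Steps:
T = -13 (T = 2 - 3*5 = 2 - 15 = -13)
b(R, j) = 7 - 13*R + 2*j*(7 + R) (b(R, j) = 7 + ((R + 7)*(j + j) + R*(-13)) = 7 + ((7 + R)*(2*j) - 13*R) = 7 + (2*j*(7 + R) - 13*R) = 7 + (-13*R + 2*j*(7 + R)) = 7 - 13*R + 2*j*(7 + R))
(z(P(14)) - 19803) + b(164, -127) = ((6/14)² - 19803) + (7 - 13*164 + 14*(-127) + 2*164*(-127)) = ((6*(1/14))² - 19803) + (7 - 2132 - 1778 - 41656) = ((3/7)² - 19803) - 45559 = (9/49 - 19803) - 45559 = -970338/49 - 45559 = -3202729/49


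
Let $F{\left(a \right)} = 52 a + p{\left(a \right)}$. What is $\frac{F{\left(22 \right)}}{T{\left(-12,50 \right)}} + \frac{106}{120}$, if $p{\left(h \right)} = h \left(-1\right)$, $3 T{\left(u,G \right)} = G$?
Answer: $\frac{20461}{300} \approx 68.203$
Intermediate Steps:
$T{\left(u,G \right)} = \frac{G}{3}$
$p{\left(h \right)} = - h$
$F{\left(a \right)} = 51 a$ ($F{\left(a \right)} = 52 a - a = 51 a$)
$\frac{F{\left(22 \right)}}{T{\left(-12,50 \right)}} + \frac{106}{120} = \frac{51 \cdot 22}{\frac{1}{3} \cdot 50} + \frac{106}{120} = \frac{1122}{\frac{50}{3}} + 106 \cdot \frac{1}{120} = 1122 \cdot \frac{3}{50} + \frac{53}{60} = \frac{1683}{25} + \frac{53}{60} = \frac{20461}{300}$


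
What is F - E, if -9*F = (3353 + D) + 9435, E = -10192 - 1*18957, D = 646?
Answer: 82969/3 ≈ 27656.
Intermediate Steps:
E = -29149 (E = -10192 - 18957 = -29149)
F = -4478/3 (F = -((3353 + 646) + 9435)/9 = -(3999 + 9435)/9 = -⅑*13434 = -4478/3 ≈ -1492.7)
F - E = -4478/3 - 1*(-29149) = -4478/3 + 29149 = 82969/3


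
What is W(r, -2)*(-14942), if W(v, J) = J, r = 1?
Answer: 29884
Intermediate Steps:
W(r, -2)*(-14942) = -2*(-14942) = 29884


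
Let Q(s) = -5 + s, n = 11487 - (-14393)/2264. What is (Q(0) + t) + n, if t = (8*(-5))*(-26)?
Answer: 28364201/2264 ≈ 12528.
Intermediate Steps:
n = 26020961/2264 (n = 11487 - (-14393)/2264 = 11487 - 1*(-14393/2264) = 11487 + 14393/2264 = 26020961/2264 ≈ 11493.)
t = 1040 (t = -40*(-26) = 1040)
(Q(0) + t) + n = ((-5 + 0) + 1040) + 26020961/2264 = (-5 + 1040) + 26020961/2264 = 1035 + 26020961/2264 = 28364201/2264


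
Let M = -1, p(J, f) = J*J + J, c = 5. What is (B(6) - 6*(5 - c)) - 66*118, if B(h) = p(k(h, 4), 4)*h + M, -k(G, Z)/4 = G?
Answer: -4477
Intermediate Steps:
k(G, Z) = -4*G
p(J, f) = J + J**2 (p(J, f) = J**2 + J = J + J**2)
B(h) = -1 - 4*h**2*(1 - 4*h) (B(h) = ((-4*h)*(1 - 4*h))*h - 1 = (-4*h*(1 - 4*h))*h - 1 = -4*h**2*(1 - 4*h) - 1 = -1 - 4*h**2*(1 - 4*h))
(B(6) - 6*(5 - c)) - 66*118 = ((-1 + 6**2*(-4 + 16*6)) - 6*(5 - 1*5)) - 66*118 = ((-1 + 36*(-4 + 96)) - 6*(5 - 5)) - 7788 = ((-1 + 36*92) - 6*0) - 7788 = ((-1 + 3312) + 0) - 7788 = (3311 + 0) - 7788 = 3311 - 7788 = -4477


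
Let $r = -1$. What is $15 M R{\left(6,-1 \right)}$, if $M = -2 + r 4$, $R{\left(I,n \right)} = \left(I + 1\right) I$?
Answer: $-3780$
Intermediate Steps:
$R{\left(I,n \right)} = I \left(1 + I\right)$ ($R{\left(I,n \right)} = \left(1 + I\right) I = I \left(1 + I\right)$)
$M = -6$ ($M = -2 - 4 = -6$)
$15 M R{\left(6,-1 \right)} = 15 \left(-6\right) 6 \left(1 + 6\right) = - 90 \cdot 6 \cdot 7 = \left(-90\right) 42 = -3780$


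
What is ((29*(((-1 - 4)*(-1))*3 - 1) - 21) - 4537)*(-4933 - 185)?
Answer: 21249936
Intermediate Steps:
((29*(((-1 - 4)*(-1))*3 - 1) - 21) - 4537)*(-4933 - 185) = ((29*(-5*(-1)*3 - 1) - 21) - 4537)*(-5118) = ((29*(5*3 - 1) - 21) - 4537)*(-5118) = ((29*(15 - 1) - 21) - 4537)*(-5118) = ((29*14 - 21) - 4537)*(-5118) = ((406 - 21) - 4537)*(-5118) = (385 - 4537)*(-5118) = -4152*(-5118) = 21249936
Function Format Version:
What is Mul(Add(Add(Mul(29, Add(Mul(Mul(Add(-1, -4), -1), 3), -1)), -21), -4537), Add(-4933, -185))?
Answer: 21249936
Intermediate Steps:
Mul(Add(Add(Mul(29, Add(Mul(Mul(Add(-1, -4), -1), 3), -1)), -21), -4537), Add(-4933, -185)) = Mul(Add(Add(Mul(29, Add(Mul(Mul(-5, -1), 3), -1)), -21), -4537), -5118) = Mul(Add(Add(Mul(29, Add(Mul(5, 3), -1)), -21), -4537), -5118) = Mul(Add(Add(Mul(29, Add(15, -1)), -21), -4537), -5118) = Mul(Add(Add(Mul(29, 14), -21), -4537), -5118) = Mul(Add(Add(406, -21), -4537), -5118) = Mul(Add(385, -4537), -5118) = Mul(-4152, -5118) = 21249936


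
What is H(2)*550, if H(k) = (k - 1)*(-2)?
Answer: -1100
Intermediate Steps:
H(k) = 2 - 2*k (H(k) = (-1 + k)*(-2) = 2 - 2*k)
H(2)*550 = (2 - 2*2)*550 = (2 - 4)*550 = -2*550 = -1100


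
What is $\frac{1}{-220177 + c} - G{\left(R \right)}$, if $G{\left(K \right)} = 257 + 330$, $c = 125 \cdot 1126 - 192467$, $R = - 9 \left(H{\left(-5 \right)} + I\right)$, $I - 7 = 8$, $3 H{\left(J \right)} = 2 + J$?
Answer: $- \frac{159601779}{271894} \approx -587.0$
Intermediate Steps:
$H{\left(J \right)} = \frac{2}{3} + \frac{J}{3}$ ($H{\left(J \right)} = \frac{2 + J}{3} = \frac{2}{3} + \frac{J}{3}$)
$I = 15$ ($I = 7 + 8 = 15$)
$R = -126$ ($R = - 9 \left(\left(\frac{2}{3} + \frac{1}{3} \left(-5\right)\right) + 15\right) = - 9 \left(\left(\frac{2}{3} - \frac{5}{3}\right) + 15\right) = - 9 \left(-1 + 15\right) = \left(-9\right) 14 = -126$)
$c = -51717$ ($c = 140750 - 192467 = -51717$)
$G{\left(K \right)} = 587$
$\frac{1}{-220177 + c} - G{\left(R \right)} = \frac{1}{-220177 - 51717} - 587 = \frac{1}{-271894} - 587 = - \frac{1}{271894} - 587 = - \frac{159601779}{271894}$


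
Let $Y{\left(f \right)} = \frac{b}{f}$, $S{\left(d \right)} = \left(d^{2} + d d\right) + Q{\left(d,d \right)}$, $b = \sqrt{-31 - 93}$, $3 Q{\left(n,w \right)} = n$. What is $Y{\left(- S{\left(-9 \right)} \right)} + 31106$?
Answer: $31106 - \frac{2 i \sqrt{31}}{159} \approx 31106.0 - 0.070035 i$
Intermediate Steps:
$Q{\left(n,w \right)} = \frac{n}{3}$
$b = 2 i \sqrt{31}$ ($b = \sqrt{-124} = 2 i \sqrt{31} \approx 11.136 i$)
$S{\left(d \right)} = 2 d^{2} + \frac{d}{3}$ ($S{\left(d \right)} = \left(d^{2} + d d\right) + \frac{d}{3} = \left(d^{2} + d^{2}\right) + \frac{d}{3} = 2 d^{2} + \frac{d}{3}$)
$Y{\left(f \right)} = \frac{2 i \sqrt{31}}{f}$
$Y{\left(- S{\left(-9 \right)} \right)} + 31106 = \frac{2 i \sqrt{31}}{\left(-1\right) \frac{1}{3} \left(-9\right) \left(1 + 6 \left(-9\right)\right)} + 31106 = \frac{2 i \sqrt{31}}{\left(-1\right) \frac{1}{3} \left(-9\right) \left(1 - 54\right)} + 31106 = \frac{2 i \sqrt{31}}{\left(-1\right) \frac{1}{3} \left(-9\right) \left(-53\right)} + 31106 = \frac{2 i \sqrt{31}}{\left(-1\right) 159} + 31106 = \frac{2 i \sqrt{31}}{-159} + 31106 = 2 i \sqrt{31} \left(- \frac{1}{159}\right) + 31106 = - \frac{2 i \sqrt{31}}{159} + 31106 = 31106 - \frac{2 i \sqrt{31}}{159}$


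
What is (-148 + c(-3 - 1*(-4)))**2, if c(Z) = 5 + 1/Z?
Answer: 20164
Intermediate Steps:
(-148 + c(-3 - 1*(-4)))**2 = (-148 + (5 + 1/(-3 - 1*(-4))))**2 = (-148 + (5 + 1/(-3 + 4)))**2 = (-148 + (5 + 1/1))**2 = (-148 + (5 + 1))**2 = (-148 + 6)**2 = (-142)**2 = 20164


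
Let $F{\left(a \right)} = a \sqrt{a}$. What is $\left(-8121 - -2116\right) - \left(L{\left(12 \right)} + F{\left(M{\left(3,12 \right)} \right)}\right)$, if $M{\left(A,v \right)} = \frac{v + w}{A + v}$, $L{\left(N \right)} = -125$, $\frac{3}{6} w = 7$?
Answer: $-5880 - \frac{26 \sqrt{390}}{225} \approx -5882.3$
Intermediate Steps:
$w = 14$ ($w = 2 \cdot 7 = 14$)
$M{\left(A,v \right)} = \frac{14 + v}{A + v}$ ($M{\left(A,v \right)} = \frac{v + 14}{A + v} = \frac{14 + v}{A + v}$)
$F{\left(a \right)} = a^{\frac{3}{2}}$
$\left(-8121 - -2116\right) - \left(L{\left(12 \right)} + F{\left(M{\left(3,12 \right)} \right)}\right) = \left(-8121 - -2116\right) - \left(-125 + \left(\frac{14 + 12}{3 + 12}\right)^{\frac{3}{2}}\right) = \left(-8121 + 2116\right) - \left(-125 + \left(\frac{1}{15} \cdot 26\right)^{\frac{3}{2}}\right) = -6005 - \left(-125 + \left(\frac{1}{15} \cdot 26\right)^{\frac{3}{2}}\right) = -6005 - \left(-125 + \left(\frac{26}{15}\right)^{\frac{3}{2}}\right) = -6005 - \left(-125 + \frac{26 \sqrt{390}}{225}\right) = -6005 + \left(125 - \frac{26 \sqrt{390}}{225}\right) = -5880 - \frac{26 \sqrt{390}}{225}$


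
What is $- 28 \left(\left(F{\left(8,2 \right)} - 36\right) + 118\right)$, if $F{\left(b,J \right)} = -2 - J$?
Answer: $-2184$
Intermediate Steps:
$- 28 \left(\left(F{\left(8,2 \right)} - 36\right) + 118\right) = - 28 \left(\left(\left(-2 - 2\right) - 36\right) + 118\right) = - 28 \left(\left(-4 - 36\right) + 118\right) = - 28 \left(-40 + 118\right) = \left(-28\right) 78 = -2184$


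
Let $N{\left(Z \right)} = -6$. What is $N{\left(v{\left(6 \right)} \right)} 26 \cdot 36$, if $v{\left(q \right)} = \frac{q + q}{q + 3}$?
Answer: $-5616$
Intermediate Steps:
$v{\left(q \right)} = \frac{2 q}{3 + q}$
$N{\left(v{\left(6 \right)} \right)} 26 \cdot 36 = \left(-6\right) 26 \cdot 36 = \left(-156\right) 36 = -5616$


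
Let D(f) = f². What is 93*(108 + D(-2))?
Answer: 10416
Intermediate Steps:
93*(108 + D(-2)) = 93*(108 + (-2)²) = 93*(108 + 4) = 93*112 = 10416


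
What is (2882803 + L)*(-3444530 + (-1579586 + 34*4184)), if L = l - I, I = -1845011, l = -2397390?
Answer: -11376803708640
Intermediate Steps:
L = -552379 (L = -2397390 - 1*(-1845011) = -2397390 + 1845011 = -552379)
(2882803 + L)*(-3444530 + (-1579586 + 34*4184)) = (2882803 - 552379)*(-3444530 + (-1579586 + 34*4184)) = 2330424*(-3444530 + (-1579586 + 142256)) = 2330424*(-3444530 - 1437330) = 2330424*(-4881860) = -11376803708640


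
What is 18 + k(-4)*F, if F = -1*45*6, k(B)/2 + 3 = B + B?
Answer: 5958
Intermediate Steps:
k(B) = -6 + 4*B (k(B) = -6 + 2*(B + B) = -6 + 2*(2*B) = -6 + 4*B)
F = -270 (F = -45*6 = -270)
18 + k(-4)*F = 18 + (-6 + 4*(-4))*(-270) = 18 + (-6 - 16)*(-270) = 18 - 22*(-270) = 18 + 5940 = 5958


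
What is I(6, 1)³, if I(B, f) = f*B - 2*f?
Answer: 64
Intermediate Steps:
I(B, f) = -2*f + B*f (I(B, f) = B*f - 2*f = -2*f + B*f)
I(6, 1)³ = (1*(-2 + 6))³ = (1*4)³ = 4³ = 64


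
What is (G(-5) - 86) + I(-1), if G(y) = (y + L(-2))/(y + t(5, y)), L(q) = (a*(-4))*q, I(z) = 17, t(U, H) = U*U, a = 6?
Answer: -1337/20 ≈ -66.850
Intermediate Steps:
t(U, H) = U**2
L(q) = -24*q (L(q) = (6*(-4))*q = -24*q)
G(y) = (48 + y)/(25 + y) (G(y) = (y - 24*(-2))/(y + 5**2) = (y + 48)/(y + 25) = (48 + y)/(25 + y))
(G(-5) - 86) + I(-1) = ((48 - 5)/(25 - 5) - 86) + 17 = (43/20 - 86) + 17 = -1677/20 + 17 = -1337/20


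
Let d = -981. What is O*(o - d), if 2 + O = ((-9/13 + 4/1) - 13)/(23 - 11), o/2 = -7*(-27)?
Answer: -99207/26 ≈ -3815.7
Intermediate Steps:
o = 378 (o = 2*(-7*(-27)) = 2*189 = 378)
O = -73/26 (O = -2 + ((-9/13 + 4/1) - 13)/(23 - 11) = -2 + ((-9*1/13 + 4*1) - 13)/12 = -2 + ((-9/13 + 4) - 13)*(1/12) = -2 + (43/13 - 13)*(1/12) = -2 - 126/13*1/12 = -2 - 21/26 = -73/26 ≈ -2.8077)
O*(o - d) = -73*(378 - 1*(-981))/26 = -73*(378 + 981)/26 = -73/26*1359 = -99207/26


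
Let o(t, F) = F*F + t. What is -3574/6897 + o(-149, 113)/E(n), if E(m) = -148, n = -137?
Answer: -21892273/255189 ≈ -85.788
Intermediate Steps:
o(t, F) = t + F² (o(t, F) = F² + t = t + F²)
-3574/6897 + o(-149, 113)/E(n) = -3574/6897 + (-149 + 113²)/(-148) = -3574*1/6897 + (-149 + 12769)*(-1/148) = -3574/6897 + 12620*(-1/148) = -3574/6897 - 3155/37 = -21892273/255189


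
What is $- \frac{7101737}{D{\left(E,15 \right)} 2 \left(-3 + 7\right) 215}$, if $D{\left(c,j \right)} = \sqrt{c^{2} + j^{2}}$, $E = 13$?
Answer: $- \frac{7101737 \sqrt{394}}{677680} \approx -208.01$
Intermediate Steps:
$- \frac{7101737}{D{\left(E,15 \right)} 2 \left(-3 + 7\right) 215} = - \frac{7101737}{\sqrt{13^{2} + 15^{2}} \cdot 2 \left(-3 + 7\right) 215} = - \frac{7101737}{\sqrt{169 + 225} \cdot 2 \cdot 4 \cdot 215} = - \frac{7101737}{\sqrt{394} \cdot 8 \cdot 215} = - \frac{7101737}{8 \sqrt{394} \cdot 215} = - \frac{7101737}{1720 \sqrt{394}} = - 7101737 \frac{\sqrt{394}}{677680} = - \frac{7101737 \sqrt{394}}{677680}$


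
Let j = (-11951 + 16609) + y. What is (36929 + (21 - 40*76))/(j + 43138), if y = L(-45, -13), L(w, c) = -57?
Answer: 33910/47739 ≈ 0.71032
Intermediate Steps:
y = -57
j = 4601 (j = (-11951 + 16609) - 57 = 4658 - 57 = 4601)
(36929 + (21 - 40*76))/(j + 43138) = (36929 + (21 - 40*76))/(4601 + 43138) = (36929 + (21 - 3040))/47739 = (36929 - 3019)*(1/47739) = 33910*(1/47739) = 33910/47739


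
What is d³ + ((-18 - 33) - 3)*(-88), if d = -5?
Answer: 4627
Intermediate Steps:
d³ + ((-18 - 33) - 3)*(-88) = (-5)³ + ((-18 - 33) - 3)*(-88) = -125 + (-51 - 3)*(-88) = -125 - 54*(-88) = -125 + 4752 = 4627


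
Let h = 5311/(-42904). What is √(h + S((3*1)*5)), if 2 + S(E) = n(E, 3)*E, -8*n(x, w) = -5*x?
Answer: √3983539866/5363 ≈ 11.769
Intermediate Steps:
h = -5311/42904 (h = 5311*(-1/42904) = -5311/42904 ≈ -0.12379)
n(x, w) = 5*x/8 (n(x, w) = -(-5)*x/8 = 5*x/8)
S(E) = -2 + 5*E²/8 (S(E) = -2 + (5*E/8)*E = -2 + 5*E²/8)
√(h + S((3*1)*5)) = √(-5311/42904 + (-2 + 5*((3*1)*5)²/8)) = √(-5311/42904 + (-2 + 5*(3*5)²/8)) = √(-5311/42904 + (-2 + (5/8)*15²)) = √(-5311/42904 + (-2 + (5/8)*225)) = √(-5311/42904 + (-2 + 1125/8)) = √(-5311/42904 + 1109/8) = √(742782/5363) = √3983539866/5363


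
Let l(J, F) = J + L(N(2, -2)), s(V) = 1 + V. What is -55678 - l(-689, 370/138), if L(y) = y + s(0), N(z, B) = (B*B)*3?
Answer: -55002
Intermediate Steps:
N(z, B) = 3*B**2 (N(z, B) = B**2*3 = 3*B**2)
L(y) = 1 + y (L(y) = y + (1 + 0) = y + 1 = 1 + y)
l(J, F) = 13 + J (l(J, F) = J + (1 + 3*(-2)**2) = J + (1 + 3*4) = J + (1 + 12) = J + 13 = 13 + J)
-55678 - l(-689, 370/138) = -55678 - (13 - 689) = -55678 - 1*(-676) = -55678 + 676 = -55002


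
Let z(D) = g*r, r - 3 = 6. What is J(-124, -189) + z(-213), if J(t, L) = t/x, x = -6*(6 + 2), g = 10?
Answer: 1111/12 ≈ 92.583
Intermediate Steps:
x = -48 (x = -6*8 = -48)
r = 9 (r = 3 + 6 = 9)
J(t, L) = -t/48 (J(t, L) = t/(-48) = t*(-1/48) = -t/48)
z(D) = 90 (z(D) = 10*9 = 90)
J(-124, -189) + z(-213) = -1/48*(-124) + 90 = 31/12 + 90 = 1111/12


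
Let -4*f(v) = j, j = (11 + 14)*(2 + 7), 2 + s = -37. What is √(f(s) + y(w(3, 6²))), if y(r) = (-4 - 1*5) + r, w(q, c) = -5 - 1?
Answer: I*√285/2 ≈ 8.441*I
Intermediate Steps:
s = -39 (s = -2 - 37 = -39)
w(q, c) = -6
j = 225 (j = 25*9 = 225)
f(v) = -225/4 (f(v) = -¼*225 = -225/4)
y(r) = -9 + r (y(r) = (-4 - 5) + r = -9 + r)
√(f(s) + y(w(3, 6²))) = √(-225/4 + (-9 - 6)) = √(-225/4 - 15) = √(-285/4) = I*√285/2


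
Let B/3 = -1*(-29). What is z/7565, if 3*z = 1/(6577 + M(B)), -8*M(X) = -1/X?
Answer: 232/34629491045 ≈ 6.6995e-9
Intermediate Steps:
B = 87 (B = 3*(-1*(-29)) = 3*29 = 87)
M(X) = 1/(8*X) (M(X) = -(-1)/(8*X) = 1/(8*X))
z = 232/4577593 (z = 1/(3*(6577 + (⅛)/87)) = 1/(3*(6577 + (⅛)*(1/87))) = 1/(3*(6577 + 1/696)) = 1/(3*(4577593/696)) = (⅓)*(696/4577593) = 232/4577593 ≈ 5.0682e-5)
z/7565 = (232/4577593)/7565 = (232/4577593)*(1/7565) = 232/34629491045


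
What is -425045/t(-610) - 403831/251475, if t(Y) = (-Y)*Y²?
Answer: -734150819219/456640375800 ≈ -1.6077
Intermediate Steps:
t(Y) = -Y³
-425045/t(-610) - 403831/251475 = -425045/((-1*(-610)³)) - 403831/251475 = -425045/((-1*(-226981000))) - 403831*1/251475 = -425045/226981000 - 403831/251475 = -425045*1/226981000 - 403831/251475 = -85009/45396200 - 403831/251475 = -734150819219/456640375800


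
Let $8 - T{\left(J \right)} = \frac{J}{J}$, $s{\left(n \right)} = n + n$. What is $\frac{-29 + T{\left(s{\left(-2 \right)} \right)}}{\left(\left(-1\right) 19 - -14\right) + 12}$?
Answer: $- \frac{22}{7} \approx -3.1429$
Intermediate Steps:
$s{\left(n \right)} = 2 n$
$T{\left(J \right)} = 7$ ($T{\left(J \right)} = 8 - \frac{J}{J} = 8 - 1 = 7$)
$\frac{-29 + T{\left(s{\left(-2 \right)} \right)}}{\left(\left(-1\right) 19 - -14\right) + 12} = \frac{-29 + 7}{\left(\left(-1\right) 19 - -14\right) + 12} = - \frac{22}{\left(-19 + 14\right) + 12} = - \frac{22}{-5 + 12} = - \frac{22}{7}$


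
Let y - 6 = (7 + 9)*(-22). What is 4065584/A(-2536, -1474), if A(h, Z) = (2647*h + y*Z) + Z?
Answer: -2032792/3102131 ≈ -0.65529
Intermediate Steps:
y = -346 (y = 6 + (7 + 9)*(-22) = 6 + 16*(-22) = 6 - 352 = -346)
A(h, Z) = -345*Z + 2647*h (A(h, Z) = (2647*h - 346*Z) + Z = (-346*Z + 2647*h) + Z = -345*Z + 2647*h)
4065584/A(-2536, -1474) = 4065584/(-345*(-1474) + 2647*(-2536)) = 4065584/(508530 - 6712792) = 4065584/(-6204262) = 4065584*(-1/6204262) = -2032792/3102131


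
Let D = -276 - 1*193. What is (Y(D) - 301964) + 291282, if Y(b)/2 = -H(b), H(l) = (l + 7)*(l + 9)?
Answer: -435722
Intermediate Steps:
D = -469 (D = -276 - 193 = -469)
H(l) = (7 + l)*(9 + l)
Y(b) = -126 - 32*b - 2*b**2 (Y(b) = 2*(-(63 + b**2 + 16*b)) = 2*(-63 - b**2 - 16*b) = -126 - 32*b - 2*b**2)
(Y(D) - 301964) + 291282 = ((-126 - 32*(-469) - 2*(-469)**2) - 301964) + 291282 = ((-126 + 15008 - 2*219961) - 301964) + 291282 = ((-126 + 15008 - 439922) - 301964) + 291282 = (-425040 - 301964) + 291282 = -727004 + 291282 = -435722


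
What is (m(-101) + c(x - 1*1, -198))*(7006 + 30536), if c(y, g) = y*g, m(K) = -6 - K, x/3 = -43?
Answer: 969897570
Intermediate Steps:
x = -129 (x = 3*(-43) = -129)
c(y, g) = g*y
(m(-101) + c(x - 1*1, -198))*(7006 + 30536) = ((-6 - 1*(-101)) - 198*(-129 - 1*1))*(7006 + 30536) = ((-6 + 101) - 198*(-129 - 1))*37542 = (95 - 198*(-130))*37542 = (95 + 25740)*37542 = 25835*37542 = 969897570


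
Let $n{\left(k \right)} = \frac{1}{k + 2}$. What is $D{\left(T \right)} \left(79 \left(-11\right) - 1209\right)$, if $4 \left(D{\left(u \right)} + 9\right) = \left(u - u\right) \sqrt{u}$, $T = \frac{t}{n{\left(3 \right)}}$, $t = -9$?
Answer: $18702$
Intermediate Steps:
$n{\left(k \right)} = \frac{1}{2 + k}$
$T = -45$ ($T = - \frac{9}{\frac{1}{2 + 3}} = - \frac{9}{\frac{1}{5}} = - 9 \frac{1}{\frac{1}{5}} = \left(-9\right) 5 = -45$)
$D{\left(u \right)} = -9$ ($D{\left(u \right)} = -9 + \frac{\left(u - u\right) \sqrt{u}}{4} = -9 + \frac{0 \sqrt{u}}{4} = -9 + \frac{1}{4} \cdot 0 = -9 + 0 = -9$)
$D{\left(T \right)} \left(79 \left(-11\right) - 1209\right) = - 9 \left(79 \left(-11\right) - 1209\right) = - 9 \left(-869 - 1209\right) = \left(-9\right) \left(-2078\right) = 18702$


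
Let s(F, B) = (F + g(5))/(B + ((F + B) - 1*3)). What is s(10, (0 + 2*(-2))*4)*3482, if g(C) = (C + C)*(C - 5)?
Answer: -6964/5 ≈ -1392.8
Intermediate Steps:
g(C) = 2*C*(-5 + C) (g(C) = (2*C)*(-5 + C) = 2*C*(-5 + C))
s(F, B) = F/(-3 + F + 2*B) (s(F, B) = (F + 2*5*(-5 + 5))/(B + ((F + B) - 1*3)) = (F + 2*5*0)/(B + ((B + F) - 3)) = (F + 0)/(B + (-3 + B + F)) = F/(-3 + F + 2*B))
s(10, (0 + 2*(-2))*4)*3482 = (10/(-3 + 10 + 2*((0 + 2*(-2))*4)))*3482 = (10/(-3 + 10 + 2*((0 - 4)*4)))*3482 = (10/(-3 + 10 + 2*(-4*4)))*3482 = (10/(-3 + 10 + 2*(-16)))*3482 = (10/(-3 + 10 - 32))*3482 = (10/(-25))*3482 = (10*(-1/25))*3482 = -⅖*3482 = -6964/5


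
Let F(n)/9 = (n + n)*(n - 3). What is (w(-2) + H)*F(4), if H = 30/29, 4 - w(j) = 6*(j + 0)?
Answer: 35568/29 ≈ 1226.5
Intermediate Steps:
w(j) = 4 - 6*j (w(j) = 4 - 6*(j + 0) = 4 - 6*j)
H = 30/29 (H = 30*(1/29) = 30/29 ≈ 1.0345)
F(n) = 18*n*(-3 + n) (F(n) = 9*((n + n)*(n - 3)) = 9*((2*n)*(-3 + n)) = 9*(2*n*(-3 + n)) = 18*n*(-3 + n))
(w(-2) + H)*F(4) = ((4 - 6*(-2)) + 30/29)*(18*4*(-3 + 4)) = ((4 + 12) + 30/29)*(18*4*1) = (16 + 30/29)*72 = (494/29)*72 = 35568/29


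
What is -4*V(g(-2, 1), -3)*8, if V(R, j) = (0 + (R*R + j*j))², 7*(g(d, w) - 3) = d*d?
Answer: -36363392/2401 ≈ -15145.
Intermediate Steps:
g(d, w) = 3 + d²/7 (g(d, w) = 3 + (d*d)/7 = 3 + d²/7)
V(R, j) = (R² + j²)² (V(R, j) = (0 + (R² + j²))² = (R² + j²)²)
-4*V(g(-2, 1), -3)*8 = -4*((3 + (⅐)*(-2)²)² + (-3)²)²*8 = -4*((3 + (⅐)*4)² + 9)²*8 = -4*((3 + 4/7)² + 9)²*8 = -4*((25/7)² + 9)²*8 = -4*(625/49 + 9)²*8 = -4*(1066/49)²*8 = -4*1136356/2401*8 = -4545424/2401*8 = -36363392/2401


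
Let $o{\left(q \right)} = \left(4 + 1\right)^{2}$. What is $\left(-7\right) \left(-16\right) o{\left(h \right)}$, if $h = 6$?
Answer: $2800$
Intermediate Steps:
$o{\left(q \right)} = 25$ ($o{\left(q \right)} = 5^{2} = 25$)
$\left(-7\right) \left(-16\right) o{\left(h \right)} = \left(-7\right) \left(-16\right) 25 = 112 \cdot 25 = 2800$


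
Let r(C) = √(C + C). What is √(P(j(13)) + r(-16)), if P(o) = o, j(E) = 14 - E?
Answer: √(1 + 4*I*√2) ≈ 1.8364 + 1.5402*I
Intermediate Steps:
r(C) = √2*√C (r(C) = √(2*C) = √2*√C)
√(P(j(13)) + r(-16)) = √((14 - 1*13) + √2*√(-16)) = √((14 - 13) + √2*(4*I)) = √(1 + 4*I*√2)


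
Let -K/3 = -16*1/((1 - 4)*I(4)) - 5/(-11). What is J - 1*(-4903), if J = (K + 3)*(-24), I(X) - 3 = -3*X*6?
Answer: 1229115/253 ≈ 4858.2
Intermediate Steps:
I(X) = 3 - 18*X (I(X) = 3 - 3*X*6 = 3 - 18*X)
K = -859/759 (K = -3*(-16*1/((1 - 4)*(3 - 18*4)) - 5/(-11)) = -3*(-16*(-1/(3*(3 - 72))) - 5*(-1/11)) = -3*(-16/((-3*(-69))) + 5/11) = -3*(-16/207 + 5/11) = -3*859/2277 = -859/759 ≈ -1.1318)
J = -11344/253 (J = (-859/759 + 3)*(-24) = (1418/759)*(-24) = -11344/253 ≈ -44.838)
J - 1*(-4903) = -11344/253 - 1*(-4903) = -11344/253 + 4903 = 1229115/253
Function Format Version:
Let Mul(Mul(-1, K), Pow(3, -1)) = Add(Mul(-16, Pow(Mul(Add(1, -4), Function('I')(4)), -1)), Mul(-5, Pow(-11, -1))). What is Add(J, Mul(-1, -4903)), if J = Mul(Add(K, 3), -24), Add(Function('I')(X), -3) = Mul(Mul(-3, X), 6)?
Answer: Rational(1229115, 253) ≈ 4858.2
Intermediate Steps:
Function('I')(X) = Add(3, Mul(-18, X)) (Function('I')(X) = Add(3, Mul(Mul(-3, X), 6)) = Add(3, Mul(-18, X)))
K = Rational(-859, 759) (K = Mul(-3, Add(Mul(-16, Pow(Mul(Add(1, -4), Add(3, Mul(-18, 4))), -1)), Mul(-5, Pow(-11, -1)))) = Mul(-3, Add(Mul(-16, Pow(Mul(-3, Add(3, -72)), -1)), Mul(-5, Rational(-1, 11)))) = Mul(-3, Add(Mul(-16, Pow(Mul(-3, -69), -1)), Rational(5, 11))) = Mul(-3, Add(Mul(-16, Pow(207, -1)), Rational(5, 11))) = Mul(-3, Add(Mul(-16, Rational(1, 207)), Rational(5, 11))) = Mul(-3, Add(Rational(-16, 207), Rational(5, 11))) = Mul(-3, Rational(859, 2277)) = Rational(-859, 759) ≈ -1.1318)
J = Rational(-11344, 253) (J = Mul(Add(Rational(-859, 759), 3), -24) = Mul(Rational(1418, 759), -24) = Rational(-11344, 253) ≈ -44.838)
Add(J, Mul(-1, -4903)) = Add(Rational(-11344, 253), Mul(-1, -4903)) = Add(Rational(-11344, 253), 4903) = Rational(1229115, 253)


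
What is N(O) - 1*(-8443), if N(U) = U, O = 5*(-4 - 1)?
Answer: 8418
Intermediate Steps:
O = -25 (O = 5*(-5) = -25)
N(O) - 1*(-8443) = -25 - 1*(-8443) = -25 + 8443 = 8418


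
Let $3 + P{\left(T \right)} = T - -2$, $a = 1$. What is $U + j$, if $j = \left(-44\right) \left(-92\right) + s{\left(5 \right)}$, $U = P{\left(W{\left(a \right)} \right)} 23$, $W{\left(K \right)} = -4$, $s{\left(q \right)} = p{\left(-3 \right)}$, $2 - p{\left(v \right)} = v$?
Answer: $3938$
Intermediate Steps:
$p{\left(v \right)} = 2 - v$
$s{\left(q \right)} = 5$ ($s{\left(q \right)} = 2 - -3 = 2 + 3 = 5$)
$P{\left(T \right)} = -1 + T$ ($P{\left(T \right)} = -3 + \left(T - -2\right) = -3 + \left(T + 2\right) = -3 + \left(2 + T\right) = -1 + T$)
$U = -115$ ($U = \left(-1 - 4\right) 23 = \left(-5\right) 23 = -115$)
$j = 4053$ ($j = \left(-44\right) \left(-92\right) + 5 = 4048 + 5 = 4053$)
$U + j = -115 + 4053 = 3938$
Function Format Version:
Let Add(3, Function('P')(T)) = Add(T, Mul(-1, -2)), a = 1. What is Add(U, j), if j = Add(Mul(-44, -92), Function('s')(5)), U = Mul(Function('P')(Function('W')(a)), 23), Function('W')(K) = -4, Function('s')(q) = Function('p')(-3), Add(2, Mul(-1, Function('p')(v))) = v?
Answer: 3938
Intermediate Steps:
Function('p')(v) = Add(2, Mul(-1, v))
Function('s')(q) = 5 (Function('s')(q) = Add(2, Mul(-1, -3)) = Add(2, 3) = 5)
Function('P')(T) = Add(-1, T) (Function('P')(T) = Add(-3, Add(T, Mul(-1, -2))) = Add(-3, Add(T, 2)) = Add(-3, Add(2, T)) = Add(-1, T))
U = -115 (U = Mul(Add(-1, -4), 23) = Mul(-5, 23) = -115)
j = 4053 (j = Add(Mul(-44, -92), 5) = Add(4048, 5) = 4053)
Add(U, j) = Add(-115, 4053) = 3938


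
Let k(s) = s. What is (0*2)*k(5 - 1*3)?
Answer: 0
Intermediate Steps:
(0*2)*k(5 - 1*3) = (0*2)*(5 - 1*3) = 0*(5 - 3) = 0*2 = 0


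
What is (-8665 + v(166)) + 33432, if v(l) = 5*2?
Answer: 24777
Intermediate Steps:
v(l) = 10
(-8665 + v(166)) + 33432 = (-8665 + 10) + 33432 = -8655 + 33432 = 24777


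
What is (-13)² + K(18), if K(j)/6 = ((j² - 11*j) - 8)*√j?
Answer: 169 + 2124*√2 ≈ 3172.8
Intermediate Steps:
K(j) = 6*√j*(-8 + j² - 11*j) (K(j) = 6*(((j² - 11*j) - 8)*√j) = 6*((-8 + j² - 11*j)*√j) = 6*(√j*(-8 + j² - 11*j)) = 6*√j*(-8 + j² - 11*j))
(-13)² + K(18) = (-13)² + 6*√18*(-8 + 18² - 11*18) = 169 + 6*(3*√2)*(-8 + 324 - 198) = 169 + 6*(3*√2)*118 = 169 + 2124*√2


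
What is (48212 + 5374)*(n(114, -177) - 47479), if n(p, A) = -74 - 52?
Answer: -2550961530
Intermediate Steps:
n(p, A) = -126
(48212 + 5374)*(n(114, -177) - 47479) = (48212 + 5374)*(-126 - 47479) = 53586*(-47605) = -2550961530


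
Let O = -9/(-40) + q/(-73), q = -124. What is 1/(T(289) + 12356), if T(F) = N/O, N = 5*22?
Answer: 5617/69724852 ≈ 8.0560e-5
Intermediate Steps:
N = 110
O = 5617/2920 (O = -9/(-40) - 124/(-73) = -9*(-1/40) - 124*(-1/73) = 9/40 + 124/73 = 5617/2920 ≈ 1.9236)
T(F) = 321200/5617 (T(F) = 110/(5617/2920) = 110*(2920/5617) = 321200/5617)
1/(T(289) + 12356) = 1/(321200/5617 + 12356) = 1/(69724852/5617) = 5617/69724852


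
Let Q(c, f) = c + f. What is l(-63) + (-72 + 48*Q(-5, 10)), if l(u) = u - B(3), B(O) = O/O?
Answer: 104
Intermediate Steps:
B(O) = 1
l(u) = -1 + u (l(u) = u - 1*1 = u - 1 = -1 + u)
l(-63) + (-72 + 48*Q(-5, 10)) = (-1 - 63) + (-72 + 48*(-5 + 10)) = -64 + (-72 + 48*5) = -64 + (-72 + 240) = -64 + 168 = 104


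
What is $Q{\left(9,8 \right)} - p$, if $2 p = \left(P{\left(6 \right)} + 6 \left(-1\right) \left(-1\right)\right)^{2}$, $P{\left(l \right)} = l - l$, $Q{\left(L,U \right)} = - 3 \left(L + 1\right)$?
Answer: $-48$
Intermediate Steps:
$Q{\left(L,U \right)} = -3 - 3 L$ ($Q{\left(L,U \right)} = - 3 \left(1 + L\right) = -3 - 3 L$)
$P{\left(l \right)} = 0$
$p = 18$ ($p = \frac{\left(0 + 6 \left(-1\right) \left(-1\right)\right)^{2}}{2} = \frac{\left(0 - -6\right)^{2}}{2} = \frac{\left(0 + 6\right)^{2}}{2} = \frac{6^{2}}{2} = \frac{1}{2} \cdot 36 = 18$)
$Q{\left(9,8 \right)} - p = \left(-3 - 27\right) - 18 = -30 - 18 = -48$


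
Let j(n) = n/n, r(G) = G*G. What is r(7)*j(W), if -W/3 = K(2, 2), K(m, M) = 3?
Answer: 49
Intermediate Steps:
r(G) = G²
W = -9 (W = -3*3 = -9)
j(n) = 1
r(7)*j(W) = 7²*1 = 49*1 = 49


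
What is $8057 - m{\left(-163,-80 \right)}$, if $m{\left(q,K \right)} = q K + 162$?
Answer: $-5145$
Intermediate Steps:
$m{\left(q,K \right)} = 162 + K q$ ($m{\left(q,K \right)} = K q + 162 = 162 + K q$)
$8057 - m{\left(-163,-80 \right)} = 8057 - \left(162 - -13040\right) = 8057 - \left(162 + 13040\right) = 8057 - 13202 = -5145$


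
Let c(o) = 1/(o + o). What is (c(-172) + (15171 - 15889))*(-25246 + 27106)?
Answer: -114851745/86 ≈ -1.3355e+6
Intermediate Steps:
c(o) = 1/(2*o)
(c(-172) + (15171 - 15889))*(-25246 + 27106) = ((1/2)/(-172) + (15171 - 15889))*(-25246 + 27106) = ((1/2)*(-1/172) - 718)*1860 = (-1/344 - 718)*1860 = -246993/344*1860 = -114851745/86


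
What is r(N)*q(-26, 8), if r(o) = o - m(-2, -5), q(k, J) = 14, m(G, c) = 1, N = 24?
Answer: 322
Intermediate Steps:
r(o) = -1 + o (r(o) = o - 1*1 = o - 1 = -1 + o)
r(N)*q(-26, 8) = (-1 + 24)*14 = 23*14 = 322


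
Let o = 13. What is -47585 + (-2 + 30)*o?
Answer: -47221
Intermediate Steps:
-47585 + (-2 + 30)*o = -47585 + (-2 + 30)*13 = -47585 + 28*13 = -47585 + 364 = -47221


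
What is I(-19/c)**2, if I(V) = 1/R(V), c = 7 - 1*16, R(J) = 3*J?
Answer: 9/361 ≈ 0.024931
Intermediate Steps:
c = -9 (c = 7 - 16 = -9)
I(V) = 1/(3*V)
I(-19/c)**2 = (1/(3*((-19/(-9)))))**2 = (1/(3*((-19*(-1/9)))))**2 = (1/(3*(19/9)))**2 = ((1/3)*(9/19))**2 = (3/19)**2 = 9/361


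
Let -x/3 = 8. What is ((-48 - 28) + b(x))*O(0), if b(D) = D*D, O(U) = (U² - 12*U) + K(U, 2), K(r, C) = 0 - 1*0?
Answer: 0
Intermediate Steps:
x = -24 (x = -3*8 = -24)
K(r, C) = 0 (K(r, C) = 0 + 0 = 0)
O(U) = U² - 12*U (O(U) = (U² - 12*U) + 0 = U² - 12*U)
b(D) = D²
((-48 - 28) + b(x))*O(0) = ((-48 - 28) + (-24)²)*(0*(-12 + 0)) = (-76 + 576)*(0*(-12)) = 500*0 = 0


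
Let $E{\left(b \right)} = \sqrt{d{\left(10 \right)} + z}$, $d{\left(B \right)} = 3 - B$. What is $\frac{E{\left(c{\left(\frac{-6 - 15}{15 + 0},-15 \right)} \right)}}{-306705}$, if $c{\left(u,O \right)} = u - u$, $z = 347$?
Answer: $- \frac{2 \sqrt{85}}{306705} \approx -6.012 \cdot 10^{-5}$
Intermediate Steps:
$c{\left(u,O \right)} = 0$
$E{\left(b \right)} = 2 \sqrt{85}$ ($E{\left(b \right)} = \sqrt{\left(3 - 10\right) + 347} = \sqrt{-7 + 347} = \sqrt{340} = 2 \sqrt{85}$)
$\frac{E{\left(c{\left(\frac{-6 - 15}{15 + 0},-15 \right)} \right)}}{-306705} = \frac{2 \sqrt{85}}{-306705} = 2 \sqrt{85} \left(- \frac{1}{306705}\right) = - \frac{2 \sqrt{85}}{306705}$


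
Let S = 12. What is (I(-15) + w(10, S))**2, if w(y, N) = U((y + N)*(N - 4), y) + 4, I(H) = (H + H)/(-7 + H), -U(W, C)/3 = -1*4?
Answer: 36481/121 ≈ 301.50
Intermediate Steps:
U(W, C) = 12 (U(W, C) = -(-3)*4 = -3*(-4) = 12)
I(H) = 2*H/(-7 + H) (I(H) = (2*H)/(-7 + H) = 2*H/(-7 + H))
w(y, N) = 16 (w(y, N) = 12 + 4 = 16)
(I(-15) + w(10, S))**2 = (2*(-15)/(-7 - 15) + 16)**2 = (2*(-15)/(-22) + 16)**2 = (2*(-15)*(-1/22) + 16)**2 = (15/11 + 16)**2 = (191/11)**2 = 36481/121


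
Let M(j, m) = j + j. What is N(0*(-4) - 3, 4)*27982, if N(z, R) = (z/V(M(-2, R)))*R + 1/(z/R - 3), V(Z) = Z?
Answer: 1147262/15 ≈ 76484.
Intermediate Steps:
M(j, m) = 2*j
N(z, R) = 1/(-3 + z/R) - R*z/4 (N(z, R) = (z/((2*(-2))))*R + 1/(z/R - 3) = (z/(-4))*R + 1/(-3 + z/R) = (-z/4)*R + 1/(-3 + z/R) = -R*z/4 + 1/(-3 + z/R) = 1/(-3 + z/R) - R*z/4)
N(0*(-4) - 3, 4)*27982 = ((¼)*4*(4 - (0*(-4) - 3)² + 3*4*(0*(-4) - 3))/((0*(-4) - 3) - 3*4))*27982 = ((¼)*4*(4 - (0 - 3)² + 3*4*(0 - 3))/((0 - 3) - 12))*27982 = ((¼)*4*(4 - 1*(-3)² + 3*4*(-3))/(-3 - 12))*27982 = ((¼)*4*(4 - 1*9 - 36)/(-15))*27982 = ((¼)*4*(-1/15)*(4 - 9 - 36))*27982 = ((¼)*4*(-1/15)*(-41))*27982 = (41/15)*27982 = 1147262/15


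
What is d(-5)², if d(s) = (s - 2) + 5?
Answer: 4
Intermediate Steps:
d(s) = 3 + s (d(s) = (-2 + s) + 5 = 3 + s)
d(-5)² = (3 - 5)² = (-2)² = 4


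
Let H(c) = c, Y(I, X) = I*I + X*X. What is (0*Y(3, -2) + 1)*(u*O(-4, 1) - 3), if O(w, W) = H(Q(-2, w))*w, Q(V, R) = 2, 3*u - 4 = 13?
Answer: -145/3 ≈ -48.333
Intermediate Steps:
Y(I, X) = I² + X²
u = 17/3 (u = 4/3 + (⅓)*13 = 4/3 + 13/3 = 17/3 ≈ 5.6667)
O(w, W) = 2*w
(0*Y(3, -2) + 1)*(u*O(-4, 1) - 3) = (0*(3² + (-2)²) + 1)*(17*(2*(-4))/3 - 3) = (0*(9 + 4) + 1)*((17/3)*(-8) - 3) = (0*13 + 1)*(-136/3 - 3) = (0 + 1)*(-145/3) = 1*(-145/3) = -145/3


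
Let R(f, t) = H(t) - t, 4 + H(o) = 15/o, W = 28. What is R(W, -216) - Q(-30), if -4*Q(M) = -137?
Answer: 12793/72 ≈ 177.68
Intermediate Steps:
H(o) = -4 + 15/o
Q(M) = 137/4 (Q(M) = -¼*(-137) = 137/4)
R(f, t) = -4 - t + 15/t (R(f, t) = (-4 + 15/t) - t = -4 - t + 15/t)
R(W, -216) - Q(-30) = (-4 - 1*(-216) + 15/(-216)) - 1*137/4 = (-4 + 216 + 15*(-1/216)) - 137/4 = (-4 + 216 - 5/72) - 137/4 = 15259/72 - 137/4 = 12793/72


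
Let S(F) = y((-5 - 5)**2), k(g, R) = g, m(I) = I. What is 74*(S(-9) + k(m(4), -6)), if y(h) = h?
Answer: 7696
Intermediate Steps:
S(F) = 100 (S(F) = (-5 - 5)**2 = (-10)**2 = 100)
74*(S(-9) + k(m(4), -6)) = 74*(100 + 4) = 74*104 = 7696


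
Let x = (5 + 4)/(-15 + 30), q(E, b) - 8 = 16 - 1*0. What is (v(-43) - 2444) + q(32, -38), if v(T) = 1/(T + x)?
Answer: -513045/212 ≈ -2420.0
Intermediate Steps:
q(E, b) = 24 (q(E, b) = 8 + (16 - 1*0) = 8 + (16 + 0) = 8 + 16 = 24)
x = 3/5 (x = 9/15 = 9*(1/15) = 3/5 ≈ 0.60000)
v(T) = 1/(3/5 + T) (v(T) = 1/(T + 3/5) = 1/(3/5 + T))
(v(-43) - 2444) + q(32, -38) = (5/(3 + 5*(-43)) - 2444) + 24 = (5/(3 - 215) - 2444) + 24 = (5/(-212) - 2444) + 24 = (5*(-1/212) - 2444) + 24 = (-5/212 - 2444) + 24 = -518133/212 + 24 = -513045/212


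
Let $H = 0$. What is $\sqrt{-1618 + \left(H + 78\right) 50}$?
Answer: $\sqrt{2282} \approx 47.77$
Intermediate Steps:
$\sqrt{-1618 + \left(H + 78\right) 50} = \sqrt{-1618 + \left(0 + 78\right) 50} = \sqrt{-1618 + 78 \cdot 50} = \sqrt{-1618 + 3900} = \sqrt{2282}$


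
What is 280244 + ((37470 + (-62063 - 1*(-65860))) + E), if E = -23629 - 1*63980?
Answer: 233902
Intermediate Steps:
E = -87609 (E = -23629 - 63980 = -87609)
280244 + ((37470 + (-62063 - 1*(-65860))) + E) = 280244 + ((37470 + (-62063 - 1*(-65860))) - 87609) = 280244 + ((37470 + (-62063 + 65860)) - 87609) = 280244 + ((37470 + 3797) - 87609) = 280244 + (41267 - 87609) = 280244 - 46342 = 233902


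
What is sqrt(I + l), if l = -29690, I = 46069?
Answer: sqrt(16379) ≈ 127.98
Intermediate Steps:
sqrt(I + l) = sqrt(46069 - 29690) = sqrt(16379)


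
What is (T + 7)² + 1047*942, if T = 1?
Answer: 986338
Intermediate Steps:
(T + 7)² + 1047*942 = (1 + 7)² + 1047*942 = 8² + 986274 = 64 + 986274 = 986338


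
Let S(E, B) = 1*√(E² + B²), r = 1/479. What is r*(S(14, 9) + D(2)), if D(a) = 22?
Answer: 22/479 + √277/479 ≈ 0.080675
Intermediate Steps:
r = 1/479 ≈ 0.0020877
S(E, B) = √(B² + E²) (S(E, B) = 1*√(B² + E²) = √(B² + E²))
r*(S(14, 9) + D(2)) = (√(9² + 14²) + 22)/479 = (√(81 + 196) + 22)/479 = (√277 + 22)/479 = (22 + √277)/479 = 22/479 + √277/479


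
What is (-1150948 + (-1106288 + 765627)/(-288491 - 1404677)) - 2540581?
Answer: -6250378433211/1693168 ≈ -3.6915e+6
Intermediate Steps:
(-1150948 + (-1106288 + 765627)/(-288491 - 1404677)) - 2540581 = (-1150948 - 340661/(-1693168)) - 2540581 = (-1150948 - 340661*(-1/1693168)) - 2540581 = (-1150948 + 340661/1693168) - 2540581 = -1948747982603/1693168 - 2540581 = -6250378433211/1693168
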